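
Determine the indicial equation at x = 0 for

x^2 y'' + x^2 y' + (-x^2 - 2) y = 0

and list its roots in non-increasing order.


Divide by x^2 to reach normal form y'' + P_1(x) y' + P_2(x) y = 0 with P_1(x) = 1 and P_2(x) = -1 - 2/x^2.
x = 0 is a singular point because the y-coefficient -1 - 2/x^2 has a pole at x = 0.
It is a regular singular point because x P_1(x) = p(x) = x and x^2 P_2(x) = q(x) = -x^2 - 2 are polynomials, hence analytic at x = 0.
p(0) = 0,  q(0) = -2.
Indicial equation: r(r-1) + p(0) r + q(0) = 0, i.e. r^2 + (p(0) - 1) r + q(0) = 0, i.e. r^2 - 1 r - 2 = 0.
Discriminant: (-1)^2 - 4(-2) = 9, so r = (1 ± 3)/2.
Solving: r_1 = 2, r_2 = -1.

indicial: r^2 - 1 r - 2 = 0; roots r_1 = 2, r_2 = -1


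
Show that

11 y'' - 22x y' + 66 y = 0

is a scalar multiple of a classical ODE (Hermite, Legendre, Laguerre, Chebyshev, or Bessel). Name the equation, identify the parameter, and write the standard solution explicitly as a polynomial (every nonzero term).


All three coefficients share the factor 11; dividing through by 11 gives  y'' - 2x y' + 6 y = 0.
This matches the Hermite equation y'' - 2x y' + 2n y = 0 with 2n = 6, so n = 3; the polynomial solution is H_3(x).
With y = sum_k a_k x^k, matching x^k gives (k+2)(k+1) a_{k+2} = 2(k - n) a_k = 2(k - 3) a_k. The right side vanishes at k = 3, so the series with the parity of 3 terminates at degree 3.
Standard normalization: leading coefficient of H_n is 2^n, so a_3 = 2^3 = 8. Work downward with a_k = (k+1)(k+2) a_{k+2} / (2(k - n)):
  a_1 = (2)(3)(8) / (2(1 - 3)) = 48/(-4) = -12
Hence H_3(x) = 8 x^3 - 12 x.

H_3(x); series = 8 x^3 - 12 x


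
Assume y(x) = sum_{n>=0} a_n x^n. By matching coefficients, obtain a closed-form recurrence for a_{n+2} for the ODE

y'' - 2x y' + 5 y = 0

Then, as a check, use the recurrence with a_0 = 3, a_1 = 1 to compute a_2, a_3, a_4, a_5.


Substitute y = sum_n a_n x^n.
y''(x) has coefficient (n+2)(n+1) a_{n+2} at x^n;
-2 x y'(x) has coefficient -2 n a_n at x^n (shift);
5 y(x) has coefficient 5 a_n at x^n.
Matching x^n: (n+2)(n+1) a_{n+2} + (-2n + 5) a_n = 0.
Thus a_{n+2} = (2n - 5) / ((n+1)(n+2)) * a_n.

Check with a_0 = 3, a_1 = 1 (apply the recurrence for n = 0, 1, 2, 3): a_0 = 3, a_1 = 1, a_2 = -15/2, a_3 = -1/2, a_4 = 5/8, a_5 = -1/40.

a_(n+2) = (2n - 5) / ((n+1)(n+2)) * a_n; check: a_0 = 3, a_1 = 1, a_2 = -15/2, a_3 = -1/2, a_4 = 5/8, a_5 = -1/40


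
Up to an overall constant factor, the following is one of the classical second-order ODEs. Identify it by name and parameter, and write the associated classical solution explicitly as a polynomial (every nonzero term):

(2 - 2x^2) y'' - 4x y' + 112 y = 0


All three coefficients share the factor 2; dividing through by 2 gives  (1 - x^2) y'' - 2x y' + 56 y = 0.
This matches the Legendre equation (1 - x^2) y'' - 2x y' + n(n+1) y = 0 (note the -2x y' term) with n(n+1) = 56, so n = 7; the polynomial solution is P_7(x).
With y = sum_k a_k x^k, matching x^k gives (k+2)(k+1) a_{k+2} = [k(k+1) - n(n+1)] a_k = (k - 7)(k + 8) a_k. The right side vanishes at k = 7, so the series with the parity of 7 terminates at degree 7.
Standard normalization (P_n(1) = 1): leading coefficient (2n)!/(2^n (n!)^2) = 87178291200/(128*25401600) = 429/16, so a_7 = 429/16. Work downward with a_k = (k+1)(k+2) a_{k+2} / ((k - 7)(k + 8)):
  a_5 = (6)(7)(429/16) / ((5 - 7)(5 + 8)) = (9009/8)/(-26) = -693/16
  a_3 = (4)(5)(-693/16) / ((3 - 7)(3 + 8)) = (-3465/4)/(-44) = 315/16
  a_1 = (2)(3)(315/16) / ((1 - 7)(1 + 8)) = (945/8)/(-54) = -35/16
Hence P_7(x) = 429 x^7/16 - 693 x^5/16 + 315 x^3/16 - 35 x/16.

P_7(x); series = 429 x^7/16 - 693 x^5/16 + 315 x^3/16 - 35 x/16


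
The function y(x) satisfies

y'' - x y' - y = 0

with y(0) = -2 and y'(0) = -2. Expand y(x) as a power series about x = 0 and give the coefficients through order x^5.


Ansatz: y(x) = sum_{n>=0} a_n x^n, so y'(x) = sum_{n>=1} n a_n x^(n-1) and y''(x) = sum_{n>=2} n(n-1) a_n x^(n-2).
Substitute into P(x) y'' + Q(x) y' + R(x) y = 0 with P(x) = 1, Q(x) = -x, R(x) = -1, and match powers of x.
Initial conditions: a_0 = -2, a_1 = -2.
Setting the coefficient of each power of x to zero and solving order by order (substituting the coefficients already found):
  x^0: 2 a_2 - a_0 = 0  ->  2 a_2 = a_0 = -2  ->  a_2 = -1
  x^1: 6 a_3 - 2 a_1 = 0  ->  6 a_3 = 2 a_1 = -4  ->  a_3 = -2/3
  x^2: 12 a_4 - 3 a_2 = 0  ->  12 a_4 = 3 a_2 = -3  ->  a_4 = -1/4
  x^3: 20 a_5 - 4 a_3 = 0  ->  20 a_5 = 4 a_3 = -8/3  ->  a_5 = -2/15
Truncated series: y(x) = -2 - 2 x - x^2 - (2/3) x^3 - (1/4) x^4 - (2/15) x^5 + O(x^6).

a_0 = -2; a_1 = -2; a_2 = -1; a_3 = -2/3; a_4 = -1/4; a_5 = -2/15


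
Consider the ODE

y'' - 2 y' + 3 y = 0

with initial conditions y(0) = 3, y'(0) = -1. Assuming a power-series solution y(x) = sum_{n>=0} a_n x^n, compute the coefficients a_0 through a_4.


Ansatz: y(x) = sum_{n>=0} a_n x^n, so y'(x) = sum_{n>=1} n a_n x^(n-1) and y''(x) = sum_{n>=2} n(n-1) a_n x^(n-2).
Substitute into P(x) y'' + Q(x) y' + R(x) y = 0 with P(x) = 1, Q(x) = -2, R(x) = 3, and match powers of x.
Initial conditions: a_0 = 3, a_1 = -1.
Setting the coefficient of each power of x to zero and solving order by order (substituting the coefficients already found):
  x^0: 2 a_2 - 2 a_1 + 3 a_0 = 0  ->  2 a_2 = 2 a_1 - 3 a_0 = -11  ->  a_2 = -11/2
  x^1: 6 a_3 - 4 a_2 + 3 a_1 = 0  ->  6 a_3 = 4 a_2 - 3 a_1 = -19  ->  a_3 = -19/6
  x^2: 12 a_4 - 6 a_3 + 3 a_2 = 0  ->  12 a_4 = 6 a_3 - 3 a_2 = -5/2  ->  a_4 = -5/24
Truncated series: y(x) = 3 - x - (11/2) x^2 - (19/6) x^3 - (5/24) x^4 + O(x^5).

a_0 = 3; a_1 = -1; a_2 = -11/2; a_3 = -19/6; a_4 = -5/24


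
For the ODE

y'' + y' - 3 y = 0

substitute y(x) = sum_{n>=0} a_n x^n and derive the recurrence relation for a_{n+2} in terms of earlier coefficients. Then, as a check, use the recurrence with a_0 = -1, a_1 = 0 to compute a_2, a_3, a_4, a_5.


Substitute y = sum_n a_n x^n.
y''(x) has coefficient (n+2)(n+1) a_{n+2} at x^n;
y'(x) has coefficient (n+1) a_{n+1} at x^n;
-3 y(x) has coefficient -3 a_n at x^n.
Matching x^n: (n+2)(n+1) a_{n+2} + (n+1) a_{n+1} - 3 a_n = 0.
Thus a_{n+2} = [-(n+1) a_{n+1} + 3 a_n] / ((n+1)(n+2)).

Check with a_0 = -1, a_1 = 0 (apply the recurrence for n = 0, 1, 2, 3): a_0 = -1, a_1 = 0, a_2 = -3/2, a_3 = 1/2, a_4 = -1/2, a_5 = 7/40.

a_(n+2) = [-(n+1) a_(n+1) + 3 a_n] / ((n+1)(n+2)); check: a_0 = -1, a_1 = 0, a_2 = -3/2, a_3 = 1/2, a_4 = -1/2, a_5 = 7/40


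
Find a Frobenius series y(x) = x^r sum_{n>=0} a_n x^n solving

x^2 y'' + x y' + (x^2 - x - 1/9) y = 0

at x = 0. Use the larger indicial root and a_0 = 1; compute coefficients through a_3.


Write in Frobenius form y'' + (p(x)/x) y' + (q(x)/x^2) y = 0:
  p(x) = 1,  q(x) = x^2 - x - 1/9.
Indicial equation: r(r-1) + (1) r + (-1/9) = 0 -> roots r_1 = 1/3, r_2 = -1/3.
Take r = r_1 = 1/3. Let y(x) = x^r sum_{n>=0} a_n x^n with a_0 = 1.
Substitute y = x^r sum a_n x^n and match x^{r+n}. The recurrence is
  D(n) a_n - 1 a_{n-1} + 1 a_{n-2} = 0,  where D(n) = (r+n)(r+n-1) + (1)(r+n) + (-1/9).
  a_n = [1 a_{n-1} - 1 a_{n-2}] / D(n).
Since the indicial polynomial factors as (r - r_1)(r - r_2), D(n) = (r_1 + n - r_1)(r_1 + n - r_2) = n(n + 2/3).
Evaluating step by step (a_0 = 1):
  n = 1: D(1) = 1(1 + 2/3) = 5/3; numerator = 1(1) = 1; a_1 = (1)/(5/3) = 3/5
  n = 2: D(2) = 2(2 + 2/3) = 16/3; numerator = 1(3/5) - 1(1) = -2/5; a_2 = (-2/5)/(16/3) = -3/40
  n = 3: D(3) = 3(3 + 2/3) = 11; numerator = 1(-3/40) - 1(3/5) = -27/40; a_3 = (-27/40)/(11) = -27/440

r = 1/3; a_0 = 1; a_1 = 3/5; a_2 = -3/40; a_3 = -27/440


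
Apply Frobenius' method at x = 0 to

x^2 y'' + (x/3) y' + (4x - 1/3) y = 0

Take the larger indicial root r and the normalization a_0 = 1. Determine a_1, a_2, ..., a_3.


Write in Frobenius form y'' + (p(x)/x) y' + (q(x)/x^2) y = 0:
  p(x) = 1/3,  q(x) = 4x - 1/3.
Indicial equation: r(r-1) + (1/3) r + (-1/3) = 0 -> roots r_1 = 1, r_2 = -1/3.
Take r = r_1 = 1. Let y(x) = x^r sum_{n>=0} a_n x^n with a_0 = 1.
Substitute y = x^r sum a_n x^n and match x^{r+n}. The recurrence is
  D(n) a_n + 4 a_{n-1} = 0,  where D(n) = (r+n)(r+n-1) + (1/3)(r+n) + (-1/3).
  a_n = -4 / D(n) * a_{n-1}.
Since the indicial polynomial factors as (r - r_1)(r - r_2), D(n) = (r_1 + n - r_1)(r_1 + n - r_2) = n(n + 4/3).
Evaluating step by step (a_0 = 1):
  n = 1: D(1) = 1(1 + 4/3) = 7/3; numerator = -4(1) = -4; a_1 = (-4)/(7/3) = -12/7
  n = 2: D(2) = 2(2 + 4/3) = 20/3; numerator = -4(-12/7) = 48/7; a_2 = (48/7)/(20/3) = 36/35
  n = 3: D(3) = 3(3 + 4/3) = 13; numerator = -4(36/35) = -144/35; a_3 = (-144/35)/(13) = -144/455

r = 1; a_0 = 1; a_1 = -12/7; a_2 = 36/35; a_3 = -144/455


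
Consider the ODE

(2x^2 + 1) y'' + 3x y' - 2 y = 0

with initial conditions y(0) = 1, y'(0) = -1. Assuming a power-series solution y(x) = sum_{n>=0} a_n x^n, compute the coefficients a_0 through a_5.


Ansatz: y(x) = sum_{n>=0} a_n x^n, so y'(x) = sum_{n>=1} n a_n x^(n-1) and y''(x) = sum_{n>=2} n(n-1) a_n x^(n-2).
Substitute into P(x) y'' + Q(x) y' + R(x) y = 0 with P(x) = 2x^2 + 1, Q(x) = 3x, R(x) = -2, and match powers of x.
Initial conditions: a_0 = 1, a_1 = -1.
Setting the coefficient of each power of x to zero and solving order by order (substituting the coefficients already found):
  x^0: 2 a_2 - 2 a_0 = 0  ->  2 a_2 = 2 a_0 = 2  ->  a_2 = 1
  x^1: 6 a_3 + a_1 = 0  ->  6 a_3 = -a_1 = 1  ->  a_3 = 1/6
  x^2: 12 a_4 + 8 a_2 = 0  ->  12 a_4 = -8 a_2 = -8  ->  a_4 = -2/3
  x^3: 20 a_5 + 19 a_3 = 0  ->  20 a_5 = -19 a_3 = -19/6  ->  a_5 = -19/120
Truncated series: y(x) = 1 - x + x^2 + (1/6) x^3 - (2/3) x^4 - (19/120) x^5 + O(x^6).

a_0 = 1; a_1 = -1; a_2 = 1; a_3 = 1/6; a_4 = -2/3; a_5 = -19/120


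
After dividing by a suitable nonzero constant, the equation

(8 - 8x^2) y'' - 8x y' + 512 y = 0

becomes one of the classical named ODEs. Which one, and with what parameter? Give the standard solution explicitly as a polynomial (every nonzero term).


All three coefficients share the factor 8; dividing through by 8 gives  (1 - x^2) y'' - x y' + 64 y = 0.
This matches the Chebyshev equation (1 - x^2) y'' - x y' + n^2 y = 0 (note the -x y' term, not -2x y') with n^2 = 64, so n = 8; the polynomial solution is T_8(x).
With y = sum_k a_k x^k, matching x^k gives (k+2)(k+1) a_{k+2} = (k^2 - n^2) a_k = (k - 8)(k + 8) a_k. The right side vanishes at k = 8, so the series with the parity of 8 terminates at degree 8.
Standard normalization: leading coefficient of T_n is 2^(n-1), so a_8 = 2^7 = 128. Work downward with a_k = (k+1)(k+2) a_{k+2} / ((k - 8)(k + 8)):
  a_6 = (7)(8)(128) / ((6 - 8)(6 + 8)) = 7168/(-28) = -256
  a_4 = (5)(6)(-256) / ((4 - 8)(4 + 8)) = -7680/(-48) = 160
  a_2 = (3)(4)(160) / ((2 - 8)(2 + 8)) = 1920/(-60) = -32
  a_0 = (1)(2)(-32) / ((0 - 8)(0 + 8)) = -64/(-64) = 1
Hence T_8(x) = 128 x^8 - 256 x^6 + 160 x^4 - 32 x^2 + 1.

T_8(x); series = 128 x^8 - 256 x^6 + 160 x^4 - 32 x^2 + 1


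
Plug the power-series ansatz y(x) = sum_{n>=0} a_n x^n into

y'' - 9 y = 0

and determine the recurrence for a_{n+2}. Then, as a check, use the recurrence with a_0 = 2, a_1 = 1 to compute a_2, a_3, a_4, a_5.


Substitute y = sum_n a_n x^n into y'' + (const) y = 0.
y''(x) = sum_{n>=0} (n+2)(n+1) a_{n+2} x^n.
The ODE becomes sum_n [(n+2)(n+1) a_{n+2} - 9 a_n] x^n = 0.
Setting each coefficient to zero gives the recurrence:
  (n+2)(n+1) a_{n+2} - 9 a_n = 0,
  a_{n+2} = 9 / ((n+1)(n+2)) a_n.

Check with a_0 = 2, a_1 = 1 (apply the recurrence for n = 0, 1, 2, 3): a_0 = 2, a_1 = 1, a_2 = 9, a_3 = 3/2, a_4 = 27/4, a_5 = 27/40.

a_{n+2} = 9/((n+1)(n+2)) * a_n; check: a_0 = 2, a_1 = 1, a_2 = 9, a_3 = 3/2, a_4 = 27/4, a_5 = 27/40


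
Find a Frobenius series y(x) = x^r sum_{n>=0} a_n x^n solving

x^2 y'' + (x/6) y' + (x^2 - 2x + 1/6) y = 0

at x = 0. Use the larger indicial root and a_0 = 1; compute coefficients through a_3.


Write in Frobenius form y'' + (p(x)/x) y' + (q(x)/x^2) y = 0:
  p(x) = 1/6,  q(x) = x^2 - 2x + 1/6.
Indicial equation: r(r-1) + (1/6) r + (1/6) = 0 -> roots r_1 = 1/2, r_2 = 1/3.
Take r = r_1 = 1/2. Let y(x) = x^r sum_{n>=0} a_n x^n with a_0 = 1.
Substitute y = x^r sum a_n x^n and match x^{r+n}. The recurrence is
  D(n) a_n - 2 a_{n-1} + 1 a_{n-2} = 0,  where D(n) = (r+n)(r+n-1) + (1/6)(r+n) + (1/6).
  a_n = [2 a_{n-1} - 1 a_{n-2}] / D(n).
Since the indicial polynomial factors as (r - r_1)(r - r_2), D(n) = (r_1 + n - r_1)(r_1 + n - r_2) = n(n + 1/6).
Evaluating step by step (a_0 = 1):
  n = 1: D(1) = 1(1 + 1/6) = 7/6; numerator = 2(1) = 2; a_1 = (2)/(7/6) = 12/7
  n = 2: D(2) = 2(2 + 1/6) = 13/3; numerator = 2(12/7) - 1(1) = 17/7; a_2 = (17/7)/(13/3) = 51/91
  n = 3: D(3) = 3(3 + 1/6) = 19/2; numerator = 2(51/91) - 1(12/7) = -54/91; a_3 = (-54/91)/(19/2) = -108/1729

r = 1/2; a_0 = 1; a_1 = 12/7; a_2 = 51/91; a_3 = -108/1729


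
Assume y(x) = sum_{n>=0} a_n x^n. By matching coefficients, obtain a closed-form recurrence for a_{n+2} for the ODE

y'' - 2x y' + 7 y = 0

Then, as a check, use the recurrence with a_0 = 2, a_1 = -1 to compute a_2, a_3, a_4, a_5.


Substitute y = sum_n a_n x^n.
y''(x) has coefficient (n+2)(n+1) a_{n+2} at x^n;
-2 x y'(x) has coefficient -2 n a_n at x^n (shift);
7 y(x) has coefficient 7 a_n at x^n.
Matching x^n: (n+2)(n+1) a_{n+2} + (-2n + 7) a_n = 0.
Thus a_{n+2} = (2n - 7) / ((n+1)(n+2)) * a_n.

Check with a_0 = 2, a_1 = -1 (apply the recurrence for n = 0, 1, 2, 3): a_0 = 2, a_1 = -1, a_2 = -7, a_3 = 5/6, a_4 = 7/4, a_5 = -1/24.

a_(n+2) = (2n - 7) / ((n+1)(n+2)) * a_n; check: a_0 = 2, a_1 = -1, a_2 = -7, a_3 = 5/6, a_4 = 7/4, a_5 = -1/24


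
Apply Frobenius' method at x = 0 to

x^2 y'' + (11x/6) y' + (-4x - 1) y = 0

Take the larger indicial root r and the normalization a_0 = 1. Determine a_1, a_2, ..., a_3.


Write in Frobenius form y'' + (p(x)/x) y' + (q(x)/x^2) y = 0:
  p(x) = 11/6,  q(x) = -4x - 1.
Indicial equation: r(r-1) + (11/6) r + (-1) = 0 -> roots r_1 = 2/3, r_2 = -3/2.
Take r = r_1 = 2/3. Let y(x) = x^r sum_{n>=0} a_n x^n with a_0 = 1.
Substitute y = x^r sum a_n x^n and match x^{r+n}. The recurrence is
  D(n) a_n - 4 a_{n-1} = 0,  where D(n) = (r+n)(r+n-1) + (11/6)(r+n) + (-1).
  a_n = 4 / D(n) * a_{n-1}.
Since the indicial polynomial factors as (r - r_1)(r - r_2), D(n) = (r_1 + n - r_1)(r_1 + n - r_2) = n(n + 13/6).
Evaluating step by step (a_0 = 1):
  n = 1: D(1) = 1(1 + 13/6) = 19/6; numerator = 4(1) = 4; a_1 = (4)/(19/6) = 24/19
  n = 2: D(2) = 2(2 + 13/6) = 25/3; numerator = 4(24/19) = 96/19; a_2 = (96/19)/(25/3) = 288/475
  n = 3: D(3) = 3(3 + 13/6) = 31/2; numerator = 4(288/475) = 1152/475; a_3 = (1152/475)/(31/2) = 2304/14725

r = 2/3; a_0 = 1; a_1 = 24/19; a_2 = 288/475; a_3 = 2304/14725


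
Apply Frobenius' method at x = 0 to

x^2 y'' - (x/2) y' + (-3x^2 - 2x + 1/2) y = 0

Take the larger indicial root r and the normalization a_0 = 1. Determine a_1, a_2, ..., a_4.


Write in Frobenius form y'' + (p(x)/x) y' + (q(x)/x^2) y = 0:
  p(x) = -1/2,  q(x) = -3x^2 - 2x + 1/2.
Indicial equation: r(r-1) + (-1/2) r + (1/2) = 0 -> roots r_1 = 1, r_2 = 1/2.
Take r = r_1 = 1. Let y(x) = x^r sum_{n>=0} a_n x^n with a_0 = 1.
Substitute y = x^r sum a_n x^n and match x^{r+n}. The recurrence is
  D(n) a_n - 2 a_{n-1} - 3 a_{n-2} = 0,  where D(n) = (r+n)(r+n-1) + (-1/2)(r+n) + (1/2).
  a_n = [2 a_{n-1} + 3 a_{n-2}] / D(n).
Since the indicial polynomial factors as (r - r_1)(r - r_2), D(n) = (r_1 + n - r_1)(r_1 + n - r_2) = n(n + 1/2).
Evaluating step by step (a_0 = 1):
  n = 1: D(1) = 1(1 + 1/2) = 3/2; numerator = 2(1) = 2; a_1 = (2)/(3/2) = 4/3
  n = 2: D(2) = 2(2 + 1/2) = 5; numerator = 2(4/3) + 3(1) = 17/3; a_2 = (17/3)/(5) = 17/15
  n = 3: D(3) = 3(3 + 1/2) = 21/2; numerator = 2(17/15) + 3(4/3) = 94/15; a_3 = (94/15)/(21/2) = 188/315
  n = 4: D(4) = 4(4 + 1/2) = 18; numerator = 2(188/315) + 3(17/15) = 1447/315; a_4 = (1447/315)/(18) = 1447/5670

r = 1; a_0 = 1; a_1 = 4/3; a_2 = 17/15; a_3 = 188/315; a_4 = 1447/5670


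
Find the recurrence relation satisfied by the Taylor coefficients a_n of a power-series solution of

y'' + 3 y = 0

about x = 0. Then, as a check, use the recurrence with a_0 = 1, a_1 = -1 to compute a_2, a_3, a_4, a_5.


Substitute y = sum_n a_n x^n into y'' + (const) y = 0.
y''(x) = sum_{n>=0} (n+2)(n+1) a_{n+2} x^n.
The ODE becomes sum_n [(n+2)(n+1) a_{n+2} + 3 a_n] x^n = 0.
Setting each coefficient to zero gives the recurrence:
  (n+2)(n+1) a_{n+2} + 3 a_n = 0,
  a_{n+2} = -3 / ((n+1)(n+2)) a_n.

Check with a_0 = 1, a_1 = -1 (apply the recurrence for n = 0, 1, 2, 3): a_0 = 1, a_1 = -1, a_2 = -3/2, a_3 = 1/2, a_4 = 3/8, a_5 = -3/40.

a_{n+2} = -3/((n+1)(n+2)) * a_n; check: a_0 = 1, a_1 = -1, a_2 = -3/2, a_3 = 1/2, a_4 = 3/8, a_5 = -3/40


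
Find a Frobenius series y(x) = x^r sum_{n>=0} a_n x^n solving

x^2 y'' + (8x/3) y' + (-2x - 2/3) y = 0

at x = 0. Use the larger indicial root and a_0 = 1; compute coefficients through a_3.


Write in Frobenius form y'' + (p(x)/x) y' + (q(x)/x^2) y = 0:
  p(x) = 8/3,  q(x) = -2x - 2/3.
Indicial equation: r(r-1) + (8/3) r + (-2/3) = 0 -> roots r_1 = 1/3, r_2 = -2.
Take r = r_1 = 1/3. Let y(x) = x^r sum_{n>=0} a_n x^n with a_0 = 1.
Substitute y = x^r sum a_n x^n and match x^{r+n}. The recurrence is
  D(n) a_n - 2 a_{n-1} = 0,  where D(n) = (r+n)(r+n-1) + (8/3)(r+n) + (-2/3).
  a_n = 2 / D(n) * a_{n-1}.
Since the indicial polynomial factors as (r - r_1)(r - r_2), D(n) = (r_1 + n - r_1)(r_1 + n - r_2) = n(n + 7/3).
Evaluating step by step (a_0 = 1):
  n = 1: D(1) = 1(1 + 7/3) = 10/3; numerator = 2(1) = 2; a_1 = (2)/(10/3) = 3/5
  n = 2: D(2) = 2(2 + 7/3) = 26/3; numerator = 2(3/5) = 6/5; a_2 = (6/5)/(26/3) = 9/65
  n = 3: D(3) = 3(3 + 7/3) = 16; numerator = 2(9/65) = 18/65; a_3 = (18/65)/(16) = 9/520

r = 1/3; a_0 = 1; a_1 = 3/5; a_2 = 9/65; a_3 = 9/520


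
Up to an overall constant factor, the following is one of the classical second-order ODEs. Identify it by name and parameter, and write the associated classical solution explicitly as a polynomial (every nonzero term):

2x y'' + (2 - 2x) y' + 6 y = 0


All three coefficients share the factor 2; dividing through by 2 gives  x y'' + (1 - x) y' + 3 y = 0.
This matches the Laguerre equation x y'' + (1 - x) y' + n y = 0 with n = 3; the polynomial solution is L_3(x).
With y = sum_k a_k x^k, matching x^k gives (k+1)k a_{k+1} + (k+1) a_{k+1} - k a_k + n a_k = 0, i.e. (k+1)^2 a_{k+1} = (k - n) a_k = (k - 3) a_k. The right side vanishes at k = 3, so the series terminates at degree 3.
Standard normalization L_n(0) = 1 gives a_0 = 1. Work upward with a_{k+1} = (k - 3) a_k / (k+1)^2:
  a_1 = (0 - 3)(1) / 1^2 = -3/1 = -3
  a_2 = (1 - 3)(-3) / 2^2 = 6/4 = 3/2
  a_3 = (2 - 3)(3/2) / 3^2 = (-3/2)/9 = -1/6
Hence L_3(x) = -x^3/6 + 3 x^2/2 - 3 x + 1.

L_3(x); series = -x^3/6 + 3 x^2/2 - 3 x + 1


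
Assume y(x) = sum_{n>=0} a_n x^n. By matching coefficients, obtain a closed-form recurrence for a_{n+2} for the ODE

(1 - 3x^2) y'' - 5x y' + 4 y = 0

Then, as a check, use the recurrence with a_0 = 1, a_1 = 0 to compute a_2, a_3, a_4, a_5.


Substitute y = sum_n a_n x^n.
(1 - 3 x^2) y'' contributes (n+2)(n+1) a_{n+2} - 3 n(n-1) a_n at x^n.
-5 x y'(x) contributes -5 n a_n at x^n.
4 y(x) contributes 4 a_n at x^n.
Matching x^n: (n+2)(n+1) a_{n+2} + (-3 n(n-1) - 5 n + 4) a_n = 0.
Thus a_{n+2} = (3 n(n-1) + 5 n - 4) / ((n+1)(n+2)) * a_n.

Check with a_0 = 1, a_1 = 0 (apply the recurrence for n = 0, 1, 2, 3): a_0 = 1, a_1 = 0, a_2 = -2, a_3 = 0, a_4 = -2, a_5 = 0.

a_(n+2) = (3 n(n-1) + 5 n - 4) / ((n+1)(n+2)) * a_n; check: a_0 = 1, a_1 = 0, a_2 = -2, a_3 = 0, a_4 = -2, a_5 = 0


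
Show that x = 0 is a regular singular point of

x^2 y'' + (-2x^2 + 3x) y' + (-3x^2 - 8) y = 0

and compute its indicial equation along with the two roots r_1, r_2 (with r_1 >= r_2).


Divide by x^2 to reach normal form y'' + P_1(x) y' + P_2(x) y = 0 with P_1(x) = -2 + 3/x and P_2(x) = -3 - 8/x^2.
x = 0 is a singular point because the y'-coefficient -2 + 3/x has a pole at x = 0 and the y-coefficient -3 - 8/x^2 has a pole at x = 0.
It is a regular singular point because x P_1(x) = p(x) = 3 - 2x and x^2 P_2(x) = q(x) = -3x^2 - 8 are polynomials, hence analytic at x = 0.
p(0) = 3,  q(0) = -8.
Indicial equation: r(r-1) + p(0) r + q(0) = 0, i.e. r^2 + (p(0) - 1) r + q(0) = 0, i.e. r^2 + 2 r - 8 = 0.
Discriminant: (2)^2 - 4(-8) = 36, so r = (-2 ± 6)/2.
Solving: r_1 = 2, r_2 = -4.

indicial: r^2 + 2 r - 8 = 0; roots r_1 = 2, r_2 = -4


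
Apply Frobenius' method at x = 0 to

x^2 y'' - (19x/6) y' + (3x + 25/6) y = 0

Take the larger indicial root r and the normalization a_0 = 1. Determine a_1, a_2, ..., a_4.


Write in Frobenius form y'' + (p(x)/x) y' + (q(x)/x^2) y = 0:
  p(x) = -19/6,  q(x) = 3x + 25/6.
Indicial equation: r(r-1) + (-19/6) r + (25/6) = 0 -> roots r_1 = 5/2, r_2 = 5/3.
Take r = r_1 = 5/2. Let y(x) = x^r sum_{n>=0} a_n x^n with a_0 = 1.
Substitute y = x^r sum a_n x^n and match x^{r+n}. The recurrence is
  D(n) a_n + 3 a_{n-1} = 0,  where D(n) = (r+n)(r+n-1) + (-19/6)(r+n) + (25/6).
  a_n = -3 / D(n) * a_{n-1}.
Since the indicial polynomial factors as (r - r_1)(r - r_2), D(n) = (r_1 + n - r_1)(r_1 + n - r_2) = n(n + 5/6).
Evaluating step by step (a_0 = 1):
  n = 1: D(1) = 1(1 + 5/6) = 11/6; numerator = -3(1) = -3; a_1 = (-3)/(11/6) = -18/11
  n = 2: D(2) = 2(2 + 5/6) = 17/3; numerator = -3(-18/11) = 54/11; a_2 = (54/11)/(17/3) = 162/187
  n = 3: D(3) = 3(3 + 5/6) = 23/2; numerator = -3(162/187) = -486/187; a_3 = (-486/187)/(23/2) = -972/4301
  n = 4: D(4) = 4(4 + 5/6) = 58/3; numerator = -3(-972/4301) = 2916/4301; a_4 = (2916/4301)/(58/3) = 4374/124729

r = 5/2; a_0 = 1; a_1 = -18/11; a_2 = 162/187; a_3 = -972/4301; a_4 = 4374/124729


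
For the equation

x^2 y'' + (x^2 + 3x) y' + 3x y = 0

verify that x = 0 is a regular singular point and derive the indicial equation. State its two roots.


Divide by x^2 to reach normal form y'' + P_1(x) y' + P_2(x) y = 0 with P_1(x) = 1 + 3/x and P_2(x) = 3/x.
x = 0 is a singular point because the y'-coefficient 1 + 3/x has a pole at x = 0 and the y-coefficient 3/x has a pole at x = 0.
It is a regular singular point because x P_1(x) = p(x) = x + 3 and x^2 P_2(x) = q(x) = 3x are polynomials, hence analytic at x = 0.
p(0) = 3,  q(0) = 0.
Indicial equation: r(r-1) + p(0) r + q(0) = 0, i.e. r^2 + (p(0) - 1) r + q(0) = 0, i.e. r^2 + 2 r = 0.
Discriminant: (2)^2 - 4(0) = 4, so r = (-2 ± 2)/2.
Solving: r_1 = 0, r_2 = -2.

indicial: r^2 + 2 r = 0; roots r_1 = 0, r_2 = -2


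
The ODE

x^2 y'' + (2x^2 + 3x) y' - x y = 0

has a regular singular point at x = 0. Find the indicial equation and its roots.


Divide by x^2 to reach normal form y'' + P_1(x) y' + P_2(x) y = 0 with P_1(x) = 2 + 3/x and P_2(x) = -1/x.
x = 0 is a singular point because the y'-coefficient 2 + 3/x has a pole at x = 0 and the y-coefficient -1/x has a pole at x = 0.
It is a regular singular point because x P_1(x) = p(x) = 2x + 3 and x^2 P_2(x) = q(x) = -x are polynomials, hence analytic at x = 0.
p(0) = 3,  q(0) = 0.
Indicial equation: r(r-1) + p(0) r + q(0) = 0, i.e. r^2 + (p(0) - 1) r + q(0) = 0, i.e. r^2 + 2 r = 0.
Discriminant: (2)^2 - 4(0) = 4, so r = (-2 ± 2)/2.
Solving: r_1 = 0, r_2 = -2.

indicial: r^2 + 2 r = 0; roots r_1 = 0, r_2 = -2


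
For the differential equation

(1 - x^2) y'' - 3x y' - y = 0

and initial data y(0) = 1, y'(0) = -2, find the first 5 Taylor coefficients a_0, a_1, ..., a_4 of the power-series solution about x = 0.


Ansatz: y(x) = sum_{n>=0} a_n x^n, so y'(x) = sum_{n>=1} n a_n x^(n-1) and y''(x) = sum_{n>=2} n(n-1) a_n x^(n-2).
Substitute into P(x) y'' + Q(x) y' + R(x) y = 0 with P(x) = 1 - x^2, Q(x) = -3x, R(x) = -1, and match powers of x.
Initial conditions: a_0 = 1, a_1 = -2.
Setting the coefficient of each power of x to zero and solving order by order (substituting the coefficients already found):
  x^0: 2 a_2 - a_0 = 0  ->  2 a_2 = a_0 = 1  ->  a_2 = 1/2
  x^1: 6 a_3 - 4 a_1 = 0  ->  6 a_3 = 4 a_1 = -8  ->  a_3 = -4/3
  x^2: 12 a_4 - 9 a_2 = 0  ->  12 a_4 = 9 a_2 = 9/2  ->  a_4 = 3/8
Truncated series: y(x) = 1 - 2 x + (1/2) x^2 - (4/3) x^3 + (3/8) x^4 + O(x^5).

a_0 = 1; a_1 = -2; a_2 = 1/2; a_3 = -4/3; a_4 = 3/8


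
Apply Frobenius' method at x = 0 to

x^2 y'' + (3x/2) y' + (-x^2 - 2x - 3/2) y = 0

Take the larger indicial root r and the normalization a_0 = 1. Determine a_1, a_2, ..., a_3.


Write in Frobenius form y'' + (p(x)/x) y' + (q(x)/x^2) y = 0:
  p(x) = 3/2,  q(x) = -x^2 - 2x - 3/2.
Indicial equation: r(r-1) + (3/2) r + (-3/2) = 0 -> roots r_1 = 1, r_2 = -3/2.
Take r = r_1 = 1. Let y(x) = x^r sum_{n>=0} a_n x^n with a_0 = 1.
Substitute y = x^r sum a_n x^n and match x^{r+n}. The recurrence is
  D(n) a_n - 2 a_{n-1} - 1 a_{n-2} = 0,  where D(n) = (r+n)(r+n-1) + (3/2)(r+n) + (-3/2).
  a_n = [2 a_{n-1} + 1 a_{n-2}] / D(n).
Since the indicial polynomial factors as (r - r_1)(r - r_2), D(n) = (r_1 + n - r_1)(r_1 + n - r_2) = n(n + 5/2).
Evaluating step by step (a_0 = 1):
  n = 1: D(1) = 1(1 + 5/2) = 7/2; numerator = 2(1) = 2; a_1 = (2)/(7/2) = 4/7
  n = 2: D(2) = 2(2 + 5/2) = 9; numerator = 2(4/7) + 1(1) = 15/7; a_2 = (15/7)/(9) = 5/21
  n = 3: D(3) = 3(3 + 5/2) = 33/2; numerator = 2(5/21) + 1(4/7) = 22/21; a_3 = (22/21)/(33/2) = 4/63

r = 1; a_0 = 1; a_1 = 4/7; a_2 = 5/21; a_3 = 4/63


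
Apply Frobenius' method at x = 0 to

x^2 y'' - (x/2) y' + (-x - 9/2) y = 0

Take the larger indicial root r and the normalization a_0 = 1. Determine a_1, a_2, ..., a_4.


Write in Frobenius form y'' + (p(x)/x) y' + (q(x)/x^2) y = 0:
  p(x) = -1/2,  q(x) = -x - 9/2.
Indicial equation: r(r-1) + (-1/2) r + (-9/2) = 0 -> roots r_1 = 3, r_2 = -3/2.
Take r = r_1 = 3. Let y(x) = x^r sum_{n>=0} a_n x^n with a_0 = 1.
Substitute y = x^r sum a_n x^n and match x^{r+n}. The recurrence is
  D(n) a_n - 1 a_{n-1} = 0,  where D(n) = (r+n)(r+n-1) + (-1/2)(r+n) + (-9/2).
  a_n = 1 / D(n) * a_{n-1}.
Since the indicial polynomial factors as (r - r_1)(r - r_2), D(n) = (r_1 + n - r_1)(r_1 + n - r_2) = n(n + 9/2).
Evaluating step by step (a_0 = 1):
  n = 1: D(1) = 1(1 + 9/2) = 11/2; numerator = 1(1) = 1; a_1 = (1)/(11/2) = 2/11
  n = 2: D(2) = 2(2 + 9/2) = 13; numerator = 1(2/11) = 2/11; a_2 = (2/11)/(13) = 2/143
  n = 3: D(3) = 3(3 + 9/2) = 45/2; numerator = 1(2/143) = 2/143; a_3 = (2/143)/(45/2) = 4/6435
  n = 4: D(4) = 4(4 + 9/2) = 34; numerator = 1(4/6435) = 4/6435; a_4 = (4/6435)/(34) = 2/109395

r = 3; a_0 = 1; a_1 = 2/11; a_2 = 2/143; a_3 = 4/6435; a_4 = 2/109395


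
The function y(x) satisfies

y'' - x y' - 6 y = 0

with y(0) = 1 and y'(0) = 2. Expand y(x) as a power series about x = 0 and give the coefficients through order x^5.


Ansatz: y(x) = sum_{n>=0} a_n x^n, so y'(x) = sum_{n>=1} n a_n x^(n-1) and y''(x) = sum_{n>=2} n(n-1) a_n x^(n-2).
Substitute into P(x) y'' + Q(x) y' + R(x) y = 0 with P(x) = 1, Q(x) = -x, R(x) = -6, and match powers of x.
Initial conditions: a_0 = 1, a_1 = 2.
Setting the coefficient of each power of x to zero and solving order by order (substituting the coefficients already found):
  x^0: 2 a_2 - 6 a_0 = 0  ->  2 a_2 = 6 a_0 = 6  ->  a_2 = 3
  x^1: 6 a_3 - 7 a_1 = 0  ->  6 a_3 = 7 a_1 = 14  ->  a_3 = 7/3
  x^2: 12 a_4 - 8 a_2 = 0  ->  12 a_4 = 8 a_2 = 24  ->  a_4 = 2
  x^3: 20 a_5 - 9 a_3 = 0  ->  20 a_5 = 9 a_3 = 21  ->  a_5 = 21/20
Truncated series: y(x) = 1 + 2 x + 3 x^2 + (7/3) x^3 + 2 x^4 + (21/20) x^5 + O(x^6).

a_0 = 1; a_1 = 2; a_2 = 3; a_3 = 7/3; a_4 = 2; a_5 = 21/20


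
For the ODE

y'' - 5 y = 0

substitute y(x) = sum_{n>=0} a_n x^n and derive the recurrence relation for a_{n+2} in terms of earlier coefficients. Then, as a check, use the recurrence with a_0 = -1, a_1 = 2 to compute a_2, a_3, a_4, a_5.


Substitute y = sum_n a_n x^n into y'' + (const) y = 0.
y''(x) = sum_{n>=0} (n+2)(n+1) a_{n+2} x^n.
The ODE becomes sum_n [(n+2)(n+1) a_{n+2} - 5 a_n] x^n = 0.
Setting each coefficient to zero gives the recurrence:
  (n+2)(n+1) a_{n+2} - 5 a_n = 0,
  a_{n+2} = 5 / ((n+1)(n+2)) a_n.

Check with a_0 = -1, a_1 = 2 (apply the recurrence for n = 0, 1, 2, 3): a_0 = -1, a_1 = 2, a_2 = -5/2, a_3 = 5/3, a_4 = -25/24, a_5 = 5/12.

a_{n+2} = 5/((n+1)(n+2)) * a_n; check: a_0 = -1, a_1 = 2, a_2 = -5/2, a_3 = 5/3, a_4 = -25/24, a_5 = 5/12


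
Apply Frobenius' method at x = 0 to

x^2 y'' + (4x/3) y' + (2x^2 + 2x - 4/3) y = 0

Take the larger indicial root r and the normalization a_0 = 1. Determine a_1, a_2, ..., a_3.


Write in Frobenius form y'' + (p(x)/x) y' + (q(x)/x^2) y = 0:
  p(x) = 4/3,  q(x) = 2x^2 + 2x - 4/3.
Indicial equation: r(r-1) + (4/3) r + (-4/3) = 0 -> roots r_1 = 1, r_2 = -4/3.
Take r = r_1 = 1. Let y(x) = x^r sum_{n>=0} a_n x^n with a_0 = 1.
Substitute y = x^r sum a_n x^n and match x^{r+n}. The recurrence is
  D(n) a_n + 2 a_{n-1} + 2 a_{n-2} = 0,  where D(n) = (r+n)(r+n-1) + (4/3)(r+n) + (-4/3).
  a_n = [-2 a_{n-1} - 2 a_{n-2}] / D(n).
Since the indicial polynomial factors as (r - r_1)(r - r_2), D(n) = (r_1 + n - r_1)(r_1 + n - r_2) = n(n + 7/3).
Evaluating step by step (a_0 = 1):
  n = 1: D(1) = 1(1 + 7/3) = 10/3; numerator = -2(1) = -2; a_1 = (-2)/(10/3) = -3/5
  n = 2: D(2) = 2(2 + 7/3) = 26/3; numerator = -2(-3/5) - 2(1) = -4/5; a_2 = (-4/5)/(26/3) = -6/65
  n = 3: D(3) = 3(3 + 7/3) = 16; numerator = -2(-6/65) - 2(-3/5) = 18/13; a_3 = (18/13)/(16) = 9/104

r = 1; a_0 = 1; a_1 = -3/5; a_2 = -6/65; a_3 = 9/104


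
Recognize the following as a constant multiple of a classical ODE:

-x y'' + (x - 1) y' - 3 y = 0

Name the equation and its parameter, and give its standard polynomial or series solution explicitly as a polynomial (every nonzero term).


All three coefficients share the factor -1; dividing through by -1 gives  x y'' + (1 - x) y' + 3 y = 0.
This matches the Laguerre equation x y'' + (1 - x) y' + n y = 0 with n = 3; the polynomial solution is L_3(x).
With y = sum_k a_k x^k, matching x^k gives (k+1)k a_{k+1} + (k+1) a_{k+1} - k a_k + n a_k = 0, i.e. (k+1)^2 a_{k+1} = (k - n) a_k = (k - 3) a_k. The right side vanishes at k = 3, so the series terminates at degree 3.
Standard normalization L_n(0) = 1 gives a_0 = 1. Work upward with a_{k+1} = (k - 3) a_k / (k+1)^2:
  a_1 = (0 - 3)(1) / 1^2 = -3/1 = -3
  a_2 = (1 - 3)(-3) / 2^2 = 6/4 = 3/2
  a_3 = (2 - 3)(3/2) / 3^2 = (-3/2)/9 = -1/6
Hence L_3(x) = -x^3/6 + 3 x^2/2 - 3 x + 1.

L_3(x); series = -x^3/6 + 3 x^2/2 - 3 x + 1


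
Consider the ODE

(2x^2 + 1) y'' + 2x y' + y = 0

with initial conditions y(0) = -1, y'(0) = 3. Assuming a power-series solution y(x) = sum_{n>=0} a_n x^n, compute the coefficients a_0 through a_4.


Ansatz: y(x) = sum_{n>=0} a_n x^n, so y'(x) = sum_{n>=1} n a_n x^(n-1) and y''(x) = sum_{n>=2} n(n-1) a_n x^(n-2).
Substitute into P(x) y'' + Q(x) y' + R(x) y = 0 with P(x) = 2x^2 + 1, Q(x) = 2x, R(x) = 1, and match powers of x.
Initial conditions: a_0 = -1, a_1 = 3.
Setting the coefficient of each power of x to zero and solving order by order (substituting the coefficients already found):
  x^0: 2 a_2 + a_0 = 0  ->  2 a_2 = -a_0 = 1  ->  a_2 = 1/2
  x^1: 6 a_3 + 3 a_1 = 0  ->  6 a_3 = -3 a_1 = -9  ->  a_3 = -3/2
  x^2: 12 a_4 + 9 a_2 = 0  ->  12 a_4 = -9 a_2 = -9/2  ->  a_4 = -3/8
Truncated series: y(x) = -1 + 3 x + (1/2) x^2 - (3/2) x^3 - (3/8) x^4 + O(x^5).

a_0 = -1; a_1 = 3; a_2 = 1/2; a_3 = -3/2; a_4 = -3/8


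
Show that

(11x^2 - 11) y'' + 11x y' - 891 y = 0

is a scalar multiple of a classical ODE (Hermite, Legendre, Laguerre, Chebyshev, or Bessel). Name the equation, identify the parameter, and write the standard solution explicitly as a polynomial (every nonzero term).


All three coefficients share the factor -11; dividing through by -11 gives  (1 - x^2) y'' - x y' + 81 y = 0.
This matches the Chebyshev equation (1 - x^2) y'' - x y' + n^2 y = 0 (note the -x y' term, not -2x y') with n^2 = 81, so n = 9; the polynomial solution is T_9(x).
With y = sum_k a_k x^k, matching x^k gives (k+2)(k+1) a_{k+2} = (k^2 - n^2) a_k = (k - 9)(k + 9) a_k. The right side vanishes at k = 9, so the series with the parity of 9 terminates at degree 9.
Standard normalization: leading coefficient of T_n is 2^(n-1), so a_9 = 2^8 = 256. Work downward with a_k = (k+1)(k+2) a_{k+2} / ((k - 9)(k + 9)):
  a_7 = (8)(9)(256) / ((7 - 9)(7 + 9)) = 18432/(-32) = -576
  a_5 = (6)(7)(-576) / ((5 - 9)(5 + 9)) = -24192/(-56) = 432
  a_3 = (4)(5)(432) / ((3 - 9)(3 + 9)) = 8640/(-72) = -120
  a_1 = (2)(3)(-120) / ((1 - 9)(1 + 9)) = -720/(-80) = 9
Hence T_9(x) = 256 x^9 - 576 x^7 + 432 x^5 - 120 x^3 + 9 x.

T_9(x); series = 256 x^9 - 576 x^7 + 432 x^5 - 120 x^3 + 9 x


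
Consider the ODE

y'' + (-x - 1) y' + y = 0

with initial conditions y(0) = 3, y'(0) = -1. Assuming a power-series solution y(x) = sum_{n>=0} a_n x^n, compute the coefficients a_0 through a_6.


Ansatz: y(x) = sum_{n>=0} a_n x^n, so y'(x) = sum_{n>=1} n a_n x^(n-1) and y''(x) = sum_{n>=2} n(n-1) a_n x^(n-2).
Substitute into P(x) y'' + Q(x) y' + R(x) y = 0 with P(x) = 1, Q(x) = -x - 1, R(x) = 1, and match powers of x.
Initial conditions: a_0 = 3, a_1 = -1.
Setting the coefficient of each power of x to zero and solving order by order (substituting the coefficients already found):
  x^0: 2 a_2 - a_1 + a_0 = 0  ->  2 a_2 = a_1 - a_0 = -4  ->  a_2 = -2
  x^1: 6 a_3 - 2 a_2 = 0  ->  6 a_3 = 2 a_2 = -4  ->  a_3 = -2/3
  x^2: 12 a_4 - 3 a_3 - a_2 = 0  ->  12 a_4 = 3 a_3 + a_2 = -4  ->  a_4 = -1/3
  x^3: 20 a_5 - 4 a_4 - 2 a_3 = 0  ->  20 a_5 = 4 a_4 + 2 a_3 = -8/3  ->  a_5 = -2/15
  x^4: 30 a_6 - 5 a_5 - 3 a_4 = 0  ->  30 a_6 = 5 a_5 + 3 a_4 = -5/3  ->  a_6 = -1/18
Truncated series: y(x) = 3 - x - 2 x^2 - (2/3) x^3 - (1/3) x^4 - (2/15) x^5 - (1/18) x^6 + O(x^7).

a_0 = 3; a_1 = -1; a_2 = -2; a_3 = -2/3; a_4 = -1/3; a_5 = -2/15; a_6 = -1/18


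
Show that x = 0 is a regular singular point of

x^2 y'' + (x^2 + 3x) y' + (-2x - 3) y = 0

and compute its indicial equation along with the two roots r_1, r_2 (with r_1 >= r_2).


Divide by x^2 to reach normal form y'' + P_1(x) y' + P_2(x) y = 0 with P_1(x) = 1 + 3/x and P_2(x) = -2/x - 3/x^2.
x = 0 is a singular point because the y'-coefficient 1 + 3/x has a pole at x = 0 and the y-coefficient -2/x - 3/x^2 has a pole at x = 0.
It is a regular singular point because x P_1(x) = p(x) = x + 3 and x^2 P_2(x) = q(x) = -2x - 3 are polynomials, hence analytic at x = 0.
p(0) = 3,  q(0) = -3.
Indicial equation: r(r-1) + p(0) r + q(0) = 0, i.e. r^2 + (p(0) - 1) r + q(0) = 0, i.e. r^2 + 2 r - 3 = 0.
Discriminant: (2)^2 - 4(-3) = 16, so r = (-2 ± 4)/2.
Solving: r_1 = 1, r_2 = -3.

indicial: r^2 + 2 r - 3 = 0; roots r_1 = 1, r_2 = -3


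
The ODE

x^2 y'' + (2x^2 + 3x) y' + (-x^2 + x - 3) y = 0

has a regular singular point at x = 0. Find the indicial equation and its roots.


Divide by x^2 to reach normal form y'' + P_1(x) y' + P_2(x) y = 0 with P_1(x) = 2 + 3/x and P_2(x) = -1 + 1/x - 3/x^2.
x = 0 is a singular point because the y'-coefficient 2 + 3/x has a pole at x = 0 and the y-coefficient -1 + 1/x - 3/x^2 has a pole at x = 0.
It is a regular singular point because x P_1(x) = p(x) = 2x + 3 and x^2 P_2(x) = q(x) = -x^2 + x - 3 are polynomials, hence analytic at x = 0.
p(0) = 3,  q(0) = -3.
Indicial equation: r(r-1) + p(0) r + q(0) = 0, i.e. r^2 + (p(0) - 1) r + q(0) = 0, i.e. r^2 + 2 r - 3 = 0.
Discriminant: (2)^2 - 4(-3) = 16, so r = (-2 ± 4)/2.
Solving: r_1 = 1, r_2 = -3.

indicial: r^2 + 2 r - 3 = 0; roots r_1 = 1, r_2 = -3


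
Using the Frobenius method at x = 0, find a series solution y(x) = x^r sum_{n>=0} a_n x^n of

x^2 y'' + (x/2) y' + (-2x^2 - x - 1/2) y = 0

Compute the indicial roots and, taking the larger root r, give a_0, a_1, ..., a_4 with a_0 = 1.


Write in Frobenius form y'' + (p(x)/x) y' + (q(x)/x^2) y = 0:
  p(x) = 1/2,  q(x) = -2x^2 - x - 1/2.
Indicial equation: r(r-1) + (1/2) r + (-1/2) = 0 -> roots r_1 = 1, r_2 = -1/2.
Take r = r_1 = 1. Let y(x) = x^r sum_{n>=0} a_n x^n with a_0 = 1.
Substitute y = x^r sum a_n x^n and match x^{r+n}. The recurrence is
  D(n) a_n - 1 a_{n-1} - 2 a_{n-2} = 0,  where D(n) = (r+n)(r+n-1) + (1/2)(r+n) + (-1/2).
  a_n = [1 a_{n-1} + 2 a_{n-2}] / D(n).
Since the indicial polynomial factors as (r - r_1)(r - r_2), D(n) = (r_1 + n - r_1)(r_1 + n - r_2) = n(n + 3/2).
Evaluating step by step (a_0 = 1):
  n = 1: D(1) = 1(1 + 3/2) = 5/2; numerator = 1(1) = 1; a_1 = (1)/(5/2) = 2/5
  n = 2: D(2) = 2(2 + 3/2) = 7; numerator = 1(2/5) + 2(1) = 12/5; a_2 = (12/5)/(7) = 12/35
  n = 3: D(3) = 3(3 + 3/2) = 27/2; numerator = 1(12/35) + 2(2/5) = 8/7; a_3 = (8/7)/(27/2) = 16/189
  n = 4: D(4) = 4(4 + 3/2) = 22; numerator = 1(16/189) + 2(12/35) = 104/135; a_4 = (104/135)/(22) = 52/1485

r = 1; a_0 = 1; a_1 = 2/5; a_2 = 12/35; a_3 = 16/189; a_4 = 52/1485


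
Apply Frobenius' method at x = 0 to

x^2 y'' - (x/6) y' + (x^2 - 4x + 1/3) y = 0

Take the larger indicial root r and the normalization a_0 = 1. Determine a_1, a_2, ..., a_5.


Write in Frobenius form y'' + (p(x)/x) y' + (q(x)/x^2) y = 0:
  p(x) = -1/6,  q(x) = x^2 - 4x + 1/3.
Indicial equation: r(r-1) + (-1/6) r + (1/3) = 0 -> roots r_1 = 2/3, r_2 = 1/2.
Take r = r_1 = 2/3. Let y(x) = x^r sum_{n>=0} a_n x^n with a_0 = 1.
Substitute y = x^r sum a_n x^n and match x^{r+n}. The recurrence is
  D(n) a_n - 4 a_{n-1} + 1 a_{n-2} = 0,  where D(n) = (r+n)(r+n-1) + (-1/6)(r+n) + (1/3).
  a_n = [4 a_{n-1} - 1 a_{n-2}] / D(n).
Since the indicial polynomial factors as (r - r_1)(r - r_2), D(n) = (r_1 + n - r_1)(r_1 + n - r_2) = n(n + 1/6).
Evaluating step by step (a_0 = 1):
  n = 1: D(1) = 1(1 + 1/6) = 7/6; numerator = 4(1) = 4; a_1 = (4)/(7/6) = 24/7
  n = 2: D(2) = 2(2 + 1/6) = 13/3; numerator = 4(24/7) - 1(1) = 89/7; a_2 = (89/7)/(13/3) = 267/91
  n = 3: D(3) = 3(3 + 1/6) = 19/2; numerator = 4(267/91) - 1(24/7) = 108/13; a_3 = (108/13)/(19/2) = 216/247
  n = 4: D(4) = 4(4 + 1/6) = 50/3; numerator = 4(216/247) - 1(267/91) = 75/133; a_4 = (75/133)/(50/3) = 9/266
  n = 5: D(5) = 5(5 + 1/6) = 155/6; numerator = 4(9/266) - 1(216/247) = -1278/1729; a_5 = (-1278/1729)/(155/6) = -7668/267995

r = 2/3; a_0 = 1; a_1 = 24/7; a_2 = 267/91; a_3 = 216/247; a_4 = 9/266; a_5 = -7668/267995


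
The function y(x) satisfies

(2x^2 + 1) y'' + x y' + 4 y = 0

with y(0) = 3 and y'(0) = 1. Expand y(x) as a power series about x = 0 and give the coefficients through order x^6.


Ansatz: y(x) = sum_{n>=0} a_n x^n, so y'(x) = sum_{n>=1} n a_n x^(n-1) and y''(x) = sum_{n>=2} n(n-1) a_n x^(n-2).
Substitute into P(x) y'' + Q(x) y' + R(x) y = 0 with P(x) = 2x^2 + 1, Q(x) = x, R(x) = 4, and match powers of x.
Initial conditions: a_0 = 3, a_1 = 1.
Setting the coefficient of each power of x to zero and solving order by order (substituting the coefficients already found):
  x^0: 2 a_2 + 4 a_0 = 0  ->  2 a_2 = -4 a_0 = -12  ->  a_2 = -6
  x^1: 6 a_3 + 5 a_1 = 0  ->  6 a_3 = -5 a_1 = -5  ->  a_3 = -5/6
  x^2: 12 a_4 + 10 a_2 = 0  ->  12 a_4 = -10 a_2 = 60  ->  a_4 = 5
  x^3: 20 a_5 + 19 a_3 = 0  ->  20 a_5 = -19 a_3 = 95/6  ->  a_5 = 19/24
  x^4: 30 a_6 + 32 a_4 = 0  ->  30 a_6 = -32 a_4 = -160  ->  a_6 = -16/3
Truncated series: y(x) = 3 + x - 6 x^2 - (5/6) x^3 + 5 x^4 + (19/24) x^5 - (16/3) x^6 + O(x^7).

a_0 = 3; a_1 = 1; a_2 = -6; a_3 = -5/6; a_4 = 5; a_5 = 19/24; a_6 = -16/3


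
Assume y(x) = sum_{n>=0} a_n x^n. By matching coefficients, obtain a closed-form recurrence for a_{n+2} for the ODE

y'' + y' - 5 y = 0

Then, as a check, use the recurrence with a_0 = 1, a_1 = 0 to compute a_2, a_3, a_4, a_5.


Substitute y = sum_n a_n x^n.
y''(x) has coefficient (n+2)(n+1) a_{n+2} at x^n;
y'(x) has coefficient (n+1) a_{n+1} at x^n;
-5 y(x) has coefficient -5 a_n at x^n.
Matching x^n: (n+2)(n+1) a_{n+2} + (n+1) a_{n+1} - 5 a_n = 0.
Thus a_{n+2} = [-(n+1) a_{n+1} + 5 a_n] / ((n+1)(n+2)).

Check with a_0 = 1, a_1 = 0 (apply the recurrence for n = 0, 1, 2, 3): a_0 = 1, a_1 = 0, a_2 = 5/2, a_3 = -5/6, a_4 = 5/4, a_5 = -11/24.

a_(n+2) = [-(n+1) a_(n+1) + 5 a_n] / ((n+1)(n+2)); check: a_0 = 1, a_1 = 0, a_2 = 5/2, a_3 = -5/6, a_4 = 5/4, a_5 = -11/24


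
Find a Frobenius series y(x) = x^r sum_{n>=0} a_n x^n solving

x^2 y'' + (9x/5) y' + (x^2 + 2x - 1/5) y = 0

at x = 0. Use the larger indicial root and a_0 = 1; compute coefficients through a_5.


Write in Frobenius form y'' + (p(x)/x) y' + (q(x)/x^2) y = 0:
  p(x) = 9/5,  q(x) = x^2 + 2x - 1/5.
Indicial equation: r(r-1) + (9/5) r + (-1/5) = 0 -> roots r_1 = 1/5, r_2 = -1.
Take r = r_1 = 1/5. Let y(x) = x^r sum_{n>=0} a_n x^n with a_0 = 1.
Substitute y = x^r sum a_n x^n and match x^{r+n}. The recurrence is
  D(n) a_n + 2 a_{n-1} + 1 a_{n-2} = 0,  where D(n) = (r+n)(r+n-1) + (9/5)(r+n) + (-1/5).
  a_n = [-2 a_{n-1} - 1 a_{n-2}] / D(n).
Since the indicial polynomial factors as (r - r_1)(r - r_2), D(n) = (r_1 + n - r_1)(r_1 + n - r_2) = n(n + 6/5).
Evaluating step by step (a_0 = 1):
  n = 1: D(1) = 1(1 + 6/5) = 11/5; numerator = -2(1) = -2; a_1 = (-2)/(11/5) = -10/11
  n = 2: D(2) = 2(2 + 6/5) = 32/5; numerator = -2(-10/11) - 1(1) = 9/11; a_2 = (9/11)/(32/5) = 45/352
  n = 3: D(3) = 3(3 + 6/5) = 63/5; numerator = -2(45/352) - 1(-10/11) = 115/176; a_3 = (115/176)/(63/5) = 575/11088
  n = 4: D(4) = 4(4 + 6/5) = 104/5; numerator = -2(575/11088) - 1(45/352) = -5135/22176; a_4 = (-5135/22176)/(104/5) = -1975/177408
  n = 5: D(5) = 5(5 + 6/5) = 31; numerator = -2(-1975/177408) - 1(575/11088) = -125/4224; a_5 = (-125/4224)/(31) = -125/130944

r = 1/5; a_0 = 1; a_1 = -10/11; a_2 = 45/352; a_3 = 575/11088; a_4 = -1975/177408; a_5 = -125/130944
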